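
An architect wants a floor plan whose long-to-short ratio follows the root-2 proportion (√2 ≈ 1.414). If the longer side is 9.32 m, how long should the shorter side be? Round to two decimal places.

root-2 ≈ 1.41421.
Shorter side = 9.32 ÷ 1.41421 ≈ 6.5903 → 6.59 m.

6.59 m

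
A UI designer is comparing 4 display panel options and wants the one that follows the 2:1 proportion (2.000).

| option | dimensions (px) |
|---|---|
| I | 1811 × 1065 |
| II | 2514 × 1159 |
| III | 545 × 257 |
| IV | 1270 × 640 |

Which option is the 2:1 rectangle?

Target 2:1 ≈ 2.000.
I: 1.700 (Δ0.300)  II: 2.169 (Δ0.169)  III: 2.121 (Δ0.121)  IV: 1.984 (Δ0.016)

IV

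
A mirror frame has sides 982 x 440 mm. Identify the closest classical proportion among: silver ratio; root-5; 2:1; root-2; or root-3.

root-5

Ratio = 982 / 440 ≈ 2.232.
Distances: silver ratio 2.414 (Δ 0.182); root-5 2.236 (Δ 0.004); 2:1 2.000 (Δ 0.232); root-2 1.414 (Δ 0.818); root-3 1.732 (Δ 0.500).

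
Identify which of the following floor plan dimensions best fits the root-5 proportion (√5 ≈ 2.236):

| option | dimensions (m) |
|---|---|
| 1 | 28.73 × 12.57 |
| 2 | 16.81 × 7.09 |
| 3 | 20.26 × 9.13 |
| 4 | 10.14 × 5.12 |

3

Target root-5 ≈ 2.236.
1: 2.286 (Δ0.050)  2: 2.371 (Δ0.135)  3: 2.219 (Δ0.017)  4: 1.980 (Δ0.256)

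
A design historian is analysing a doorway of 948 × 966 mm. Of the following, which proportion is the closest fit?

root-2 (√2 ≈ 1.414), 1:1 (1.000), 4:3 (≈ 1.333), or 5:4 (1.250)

Ratio = 966 / 948 ≈ 1.019.
Distances: root-2 1.414 (Δ 0.395); 1:1 1.000 (Δ 0.019); 4:3 1.333 (Δ 0.314); 5:4 1.250 (Δ 0.231).

1:1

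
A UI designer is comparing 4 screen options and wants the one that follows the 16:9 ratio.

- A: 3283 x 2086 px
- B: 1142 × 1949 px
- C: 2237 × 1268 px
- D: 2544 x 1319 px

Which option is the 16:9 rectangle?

C

Ratios (long/short): A ≈ 1.574; B ≈ 1.707; C ≈ 1.764; D ≈ 1.929.
16:9 ≈ 1.778; option C is nearest (Δ 0.014).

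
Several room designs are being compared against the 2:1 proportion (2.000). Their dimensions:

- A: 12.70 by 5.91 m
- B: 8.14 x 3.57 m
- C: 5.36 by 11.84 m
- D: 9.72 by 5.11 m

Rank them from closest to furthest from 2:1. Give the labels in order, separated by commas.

D, A, C, B

A: 12.70/5.91 ≈ 2.149 → |2.149 − 2.000| = 0.149
B: 8.14/3.57 ≈ 2.280 → |2.280 − 2.000| = 0.280
C: 11.84/5.36 ≈ 2.209 → |2.209 − 2.000| = 0.209
D: 9.72/5.11 ≈ 1.902 → |1.902 − 2.000| = 0.098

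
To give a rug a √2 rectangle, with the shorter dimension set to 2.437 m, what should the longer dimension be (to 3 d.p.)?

root-2 ≈ 1.41421.
Longer side = 2.437 × 1.41421 ≈ 3.44643 → 3.446 m.

3.446 m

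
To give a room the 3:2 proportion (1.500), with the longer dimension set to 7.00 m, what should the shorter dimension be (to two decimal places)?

4.67 m

3:2 = 1.50000.
Shorter side = 7.00 ÷ 1.50000 ≈ 4.6667 → 4.67 m.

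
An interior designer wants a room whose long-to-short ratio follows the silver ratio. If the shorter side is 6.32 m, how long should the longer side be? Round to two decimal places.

silver ratio ≈ 2.41421.
Longer side = 6.32 × 2.41421 ≈ 15.2578 → 15.26 m.

15.26 m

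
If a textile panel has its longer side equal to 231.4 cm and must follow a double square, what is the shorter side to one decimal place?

115.7 cm

2:1 = 2.00000.
Shorter side = 231.4 ÷ 2.00000 ≈ 115.700 → 115.7 cm.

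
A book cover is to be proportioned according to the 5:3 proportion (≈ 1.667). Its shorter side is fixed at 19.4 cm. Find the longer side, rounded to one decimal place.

5:3 ≈ 1.66667.
Longer side = 19.4 × 1.66667 ≈ 32.333 → 32.3 cm.

32.3 cm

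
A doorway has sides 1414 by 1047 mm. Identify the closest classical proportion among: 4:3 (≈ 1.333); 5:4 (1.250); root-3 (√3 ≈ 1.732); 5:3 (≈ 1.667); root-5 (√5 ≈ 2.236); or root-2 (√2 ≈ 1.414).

1414/1047 ≈ 1.351. Nearest candidates are 4:3 (1.333, off by 0.018) and root-2 (1.414, off by 0.063).

4:3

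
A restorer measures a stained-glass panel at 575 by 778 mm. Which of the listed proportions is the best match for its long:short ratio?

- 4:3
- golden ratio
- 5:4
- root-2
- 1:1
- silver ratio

4:3

Ratio = 778 / 575 ≈ 1.353.
Distances: 4:3 1.333 (Δ 0.020); golden ratio 1.618 (Δ 0.265); 5:4 1.250 (Δ 0.103); root-2 1.414 (Δ 0.061); 1:1 1.000 (Δ 0.353); silver ratio 2.414 (Δ 1.061).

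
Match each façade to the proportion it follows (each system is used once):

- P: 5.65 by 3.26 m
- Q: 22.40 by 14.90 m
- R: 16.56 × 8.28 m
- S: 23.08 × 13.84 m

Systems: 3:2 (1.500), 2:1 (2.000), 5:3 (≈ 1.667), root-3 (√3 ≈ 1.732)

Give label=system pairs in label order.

Ratios: P ≈ 1.733; Q ≈ 1.503; R ≈ 2.000; S ≈ 1.668.
Targets: 3:2 ≈ 1.500; 2:1 ≈ 2.000; 5:3 ≈ 1.667; root-3 ≈ 1.732.

P=root-3, Q=3:2, R=2:1, S=5:3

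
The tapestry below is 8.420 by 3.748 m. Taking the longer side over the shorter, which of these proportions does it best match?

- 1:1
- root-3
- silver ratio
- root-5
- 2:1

Ratio = 8.420 / 3.748 ≈ 2.247.
Distances: 1:1 1.000 (Δ 1.247); root-3 1.732 (Δ 0.515); silver ratio 2.414 (Δ 0.167); root-5 2.236 (Δ 0.011); 2:1 2.000 (Δ 0.247).

root-5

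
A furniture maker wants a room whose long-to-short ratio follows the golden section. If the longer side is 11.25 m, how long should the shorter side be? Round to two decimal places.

6.95 m

golden ratio ≈ 1.61803.
Shorter side = 11.25 ÷ 1.61803 ≈ 6.9529 → 6.95 m.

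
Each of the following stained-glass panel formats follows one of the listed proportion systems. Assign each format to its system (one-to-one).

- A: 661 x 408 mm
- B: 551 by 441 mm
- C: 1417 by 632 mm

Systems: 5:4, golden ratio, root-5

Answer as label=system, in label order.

Ratios: A ≈ 1.620; B ≈ 1.249; C ≈ 2.242.
Targets: 5:4 ≈ 1.250; golden ratio ≈ 1.618; root-5 ≈ 2.236.

A=golden ratio, B=5:4, C=root-5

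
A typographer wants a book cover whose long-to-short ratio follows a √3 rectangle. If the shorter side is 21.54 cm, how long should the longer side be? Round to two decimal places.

root-3 ≈ 1.73205.
Longer side = 21.54 × 1.73205 ≈ 37.3084 → 37.31 cm.

37.31 cm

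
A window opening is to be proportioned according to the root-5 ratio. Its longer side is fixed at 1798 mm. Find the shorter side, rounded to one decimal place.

root-5 ≈ 2.23607.
Shorter side = 1798 ÷ 2.23607 ≈ 804.089 → 804.1 mm.

804.1 mm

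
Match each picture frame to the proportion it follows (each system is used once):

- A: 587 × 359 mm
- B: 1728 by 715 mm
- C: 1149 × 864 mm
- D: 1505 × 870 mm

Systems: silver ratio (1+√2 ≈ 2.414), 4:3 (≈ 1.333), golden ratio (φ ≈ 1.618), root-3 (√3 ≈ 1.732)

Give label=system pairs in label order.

Ratios: A ≈ 1.635; B ≈ 2.417; C ≈ 1.330; D ≈ 1.730.
Targets: silver ratio ≈ 2.414; 4:3 ≈ 1.333; golden ratio ≈ 1.618; root-3 ≈ 1.732.

A=golden ratio, B=silver ratio, C=4:3, D=root-3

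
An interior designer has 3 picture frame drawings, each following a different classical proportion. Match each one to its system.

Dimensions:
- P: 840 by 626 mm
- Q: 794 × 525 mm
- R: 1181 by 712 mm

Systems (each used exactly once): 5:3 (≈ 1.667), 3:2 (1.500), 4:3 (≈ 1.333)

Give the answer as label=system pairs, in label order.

P = 840/626 ≈ 1.342 → 4:3 (1.333)
Q = 794/525 ≈ 1.512 → 3:2 (1.500)
R = 1181/712 ≈ 1.659 → 5:3 (1.667)

P=4:3, Q=3:2, R=5:3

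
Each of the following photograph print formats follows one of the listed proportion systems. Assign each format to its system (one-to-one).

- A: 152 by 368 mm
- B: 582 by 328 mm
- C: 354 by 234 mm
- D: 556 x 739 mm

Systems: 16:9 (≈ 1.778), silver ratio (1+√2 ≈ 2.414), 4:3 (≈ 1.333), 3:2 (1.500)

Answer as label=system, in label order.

A=silver ratio, B=16:9, C=3:2, D=4:3

Ratios: A ≈ 2.421; B ≈ 1.774; C ≈ 1.513; D ≈ 1.329.
Targets: 16:9 ≈ 1.778; silver ratio ≈ 2.414; 4:3 ≈ 1.333; 3:2 ≈ 1.500.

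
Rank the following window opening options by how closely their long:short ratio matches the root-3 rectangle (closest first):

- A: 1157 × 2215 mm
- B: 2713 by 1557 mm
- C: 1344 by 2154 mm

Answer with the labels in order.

B, C, A

A: 2215/1157 ≈ 1.914 → |1.914 − 1.732| = 0.182
B: 2713/1557 ≈ 1.742 → |1.742 − 1.732| = 0.010
C: 2154/1344 ≈ 1.603 → |1.603 − 1.732| = 0.129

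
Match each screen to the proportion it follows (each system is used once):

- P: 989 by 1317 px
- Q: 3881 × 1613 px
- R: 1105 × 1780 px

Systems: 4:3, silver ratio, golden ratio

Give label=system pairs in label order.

P = 1317/989 ≈ 1.332 → 4:3 (1.333)
Q = 3881/1613 ≈ 2.406 → silver ratio (2.414)
R = 1780/1105 ≈ 1.611 → golden ratio (1.618)

P=4:3, Q=silver ratio, R=golden ratio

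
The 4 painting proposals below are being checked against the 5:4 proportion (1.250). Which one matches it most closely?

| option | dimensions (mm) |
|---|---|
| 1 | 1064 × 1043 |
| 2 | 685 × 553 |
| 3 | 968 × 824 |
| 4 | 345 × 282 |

Ratios (long/short): 1 ≈ 1.020; 2 ≈ 1.239; 3 ≈ 1.175; 4 ≈ 1.223.
5:4 ≈ 1.250; option 2 is nearest (Δ 0.011).

2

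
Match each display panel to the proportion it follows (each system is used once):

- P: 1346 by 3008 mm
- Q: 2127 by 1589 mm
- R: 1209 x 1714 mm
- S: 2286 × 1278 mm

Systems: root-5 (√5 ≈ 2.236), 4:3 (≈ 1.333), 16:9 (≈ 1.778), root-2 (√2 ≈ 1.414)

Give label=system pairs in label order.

P=root-5, Q=4:3, R=root-2, S=16:9

Ratios: P ≈ 2.235; Q ≈ 1.339; R ≈ 1.418; S ≈ 1.789.
Targets: root-5 ≈ 2.236; 4:3 ≈ 1.333; 16:9 ≈ 1.778; root-2 ≈ 1.414.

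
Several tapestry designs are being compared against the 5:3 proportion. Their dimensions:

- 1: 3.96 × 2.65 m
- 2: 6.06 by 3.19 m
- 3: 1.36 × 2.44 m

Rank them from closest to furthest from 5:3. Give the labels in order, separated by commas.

1: 3.96/2.65 ≈ 1.494 → |1.494 − 1.667| = 0.173
2: 6.06/3.19 ≈ 1.900 → |1.900 − 1.667| = 0.233
3: 2.44/1.36 ≈ 1.794 → |1.794 − 1.667| = 0.127

3, 1, 2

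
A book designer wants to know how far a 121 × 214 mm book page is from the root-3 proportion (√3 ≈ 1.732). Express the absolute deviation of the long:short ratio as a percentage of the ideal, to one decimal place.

Ratio = 214 / 121 ≈ 1.7686.
Ideal root-3 ≈ 1.7321. |1.7686 − 1.7321| / 1.7321 ≈ 2.11% → 2.1%.

2.1%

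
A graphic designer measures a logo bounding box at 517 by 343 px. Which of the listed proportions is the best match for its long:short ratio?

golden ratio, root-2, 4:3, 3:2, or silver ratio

517/343 ≈ 1.507. Nearest candidates are 3:2 (1.500, off by 0.007) and root-2 (1.414, off by 0.093).

3:2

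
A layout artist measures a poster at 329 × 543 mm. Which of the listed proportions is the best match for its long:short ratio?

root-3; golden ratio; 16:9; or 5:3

Ratio = 543 / 329 ≈ 1.650.
Distances: root-3 1.732 (Δ 0.082); golden ratio 1.618 (Δ 0.032); 16:9 1.778 (Δ 0.128); 5:3 1.667 (Δ 0.017).

5:3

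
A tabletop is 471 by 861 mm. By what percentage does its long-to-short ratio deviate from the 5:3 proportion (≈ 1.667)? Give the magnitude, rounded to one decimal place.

Ratio = 861 / 471 ≈ 1.8280.
Ideal 5:3 ≈ 1.6667. |1.8280 − 1.6667| / 1.6667 ≈ 9.68% → 9.7%.

9.7%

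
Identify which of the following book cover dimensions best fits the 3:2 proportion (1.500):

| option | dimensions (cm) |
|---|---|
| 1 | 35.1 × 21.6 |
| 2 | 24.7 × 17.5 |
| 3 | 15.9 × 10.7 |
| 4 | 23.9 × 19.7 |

3

Target 3:2 ≈ 1.500.
1: 1.625 (Δ0.125)  2: 1.411 (Δ0.089)  3: 1.486 (Δ0.014)  4: 1.213 (Δ0.287)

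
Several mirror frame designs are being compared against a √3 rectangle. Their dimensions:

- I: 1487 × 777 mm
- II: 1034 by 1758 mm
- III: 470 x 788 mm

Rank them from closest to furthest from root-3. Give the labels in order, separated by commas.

Ratios: I = 1487 / 777 ≈ 1.914; II = 1758 / 1034 ≈ 1.700; III = 788 / 470 ≈ 1.677.
|Δ from 1.732|: I 0.182; II 0.032; III 0.055.

II, III, I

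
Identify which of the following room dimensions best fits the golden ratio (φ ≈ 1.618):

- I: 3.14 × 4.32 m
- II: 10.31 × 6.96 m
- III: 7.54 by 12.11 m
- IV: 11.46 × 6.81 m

Ratios (long/short): I ≈ 1.376; II ≈ 1.481; III ≈ 1.606; IV ≈ 1.683.
golden ratio ≈ 1.618; option III is nearest (Δ 0.012).

III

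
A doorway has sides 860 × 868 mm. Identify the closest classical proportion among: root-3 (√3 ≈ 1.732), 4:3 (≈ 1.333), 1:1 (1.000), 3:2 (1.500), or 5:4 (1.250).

Ratio = 868 / 860 ≈ 1.009.
Distances: root-3 1.732 (Δ 0.723); 4:3 1.333 (Δ 0.324); 1:1 1.000 (Δ 0.009); 3:2 1.500 (Δ 0.491); 5:4 1.250 (Δ 0.241).

1:1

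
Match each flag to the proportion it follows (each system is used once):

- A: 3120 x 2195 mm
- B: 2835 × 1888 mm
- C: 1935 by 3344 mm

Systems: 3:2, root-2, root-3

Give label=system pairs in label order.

A=root-2, B=3:2, C=root-3

A = 3120/2195 ≈ 1.421 → root-2 (1.414)
B = 2835/1888 ≈ 1.502 → 3:2 (1.500)
C = 3344/1935 ≈ 1.728 → root-3 (1.732)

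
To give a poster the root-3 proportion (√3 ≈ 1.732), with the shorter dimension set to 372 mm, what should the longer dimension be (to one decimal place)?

root-3 ≈ 1.73205.
Longer side = 372 × 1.73205 ≈ 644.323 → 644.3 mm.

644.3 mm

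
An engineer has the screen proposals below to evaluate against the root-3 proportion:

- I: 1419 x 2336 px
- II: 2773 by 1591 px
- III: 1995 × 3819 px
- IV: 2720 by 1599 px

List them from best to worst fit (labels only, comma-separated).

Ratios: I = 2336 / 1419 ≈ 1.646; II = 2773 / 1591 ≈ 1.743; III = 3819 / 1995 ≈ 1.914; IV = 2720 / 1599 ≈ 1.701.
|Δ from 1.732|: I 0.086; II 0.011; III 0.182; IV 0.031.

II, IV, I, III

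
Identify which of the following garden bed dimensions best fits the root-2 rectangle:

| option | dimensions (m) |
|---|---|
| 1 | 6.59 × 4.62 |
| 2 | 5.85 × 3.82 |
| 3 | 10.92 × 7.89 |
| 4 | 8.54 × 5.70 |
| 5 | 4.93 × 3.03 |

Target root-2 ≈ 1.414.
1: 1.426 (Δ0.012)  2: 1.531 (Δ0.117)  3: 1.384 (Δ0.030)  4: 1.498 (Δ0.084)  5: 1.627 (Δ0.213)

1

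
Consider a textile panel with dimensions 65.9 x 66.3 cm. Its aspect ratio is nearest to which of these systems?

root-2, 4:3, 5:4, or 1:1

Ratio = 66.3 / 65.9 ≈ 1.006.
Distances: root-2 1.414 (Δ 0.408); 4:3 1.333 (Δ 0.327); 5:4 1.250 (Δ 0.244); 1:1 1.000 (Δ 0.006).

1:1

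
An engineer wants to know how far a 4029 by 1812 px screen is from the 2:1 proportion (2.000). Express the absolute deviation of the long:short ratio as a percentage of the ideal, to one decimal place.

11.2%

Ratio = 4029 / 1812 ≈ 2.2235.
Ideal 2:1 = 2.0000. |2.2235 − 2.0000| / 2.0000 ≈ 11.18% → 11.2%.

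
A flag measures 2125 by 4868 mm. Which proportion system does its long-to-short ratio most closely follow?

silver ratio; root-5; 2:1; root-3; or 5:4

root-5

4868/2125 ≈ 2.291. Nearest candidates are root-5 (2.236, off by 0.055) and silver ratio (2.414, off by 0.123).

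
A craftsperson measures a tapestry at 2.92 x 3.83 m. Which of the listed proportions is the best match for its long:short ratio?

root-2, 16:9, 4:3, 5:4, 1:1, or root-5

Ratio = 3.83 / 2.92 ≈ 1.312.
Distances: root-2 1.414 (Δ 0.102); 16:9 1.778 (Δ 0.466); 4:3 1.333 (Δ 0.021); 5:4 1.250 (Δ 0.062); 1:1 1.000 (Δ 0.312); root-5 2.236 (Δ 0.924).

4:3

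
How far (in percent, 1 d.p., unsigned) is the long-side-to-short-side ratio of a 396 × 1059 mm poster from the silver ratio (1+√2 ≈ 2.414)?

Ratio = 1059 / 396 ≈ 2.6742.
Ideal silver ratio ≈ 2.4142. |2.6742 − 2.4142| / 2.4142 ≈ 10.77% → 10.8%.

10.8%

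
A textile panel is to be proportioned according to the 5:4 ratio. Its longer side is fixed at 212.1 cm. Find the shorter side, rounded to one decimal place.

5:4 = 1.25000.
Shorter side = 212.1 ÷ 1.25000 ≈ 169.680 → 169.7 cm.

169.7 cm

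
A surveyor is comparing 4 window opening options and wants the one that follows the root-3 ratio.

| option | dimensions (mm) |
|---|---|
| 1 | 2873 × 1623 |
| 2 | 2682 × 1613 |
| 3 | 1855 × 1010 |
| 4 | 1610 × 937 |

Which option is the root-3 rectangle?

Target root-3 ≈ 1.732.
1: 1.770 (Δ0.038)  2: 1.663 (Δ0.069)  3: 1.837 (Δ0.105)  4: 1.718 (Δ0.014)

4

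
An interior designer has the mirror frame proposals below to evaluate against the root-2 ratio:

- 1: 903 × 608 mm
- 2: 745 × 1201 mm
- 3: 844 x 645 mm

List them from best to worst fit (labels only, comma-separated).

1, 3, 2

1: 903/608 ≈ 1.485 → |1.485 − 1.414| = 0.071
2: 1201/745 ≈ 1.612 → |1.612 − 1.414| = 0.198
3: 844/645 ≈ 1.309 → |1.309 − 1.414| = 0.105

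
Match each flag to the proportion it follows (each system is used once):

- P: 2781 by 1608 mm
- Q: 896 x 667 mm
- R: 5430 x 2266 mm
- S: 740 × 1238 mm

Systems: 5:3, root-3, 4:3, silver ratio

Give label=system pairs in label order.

P=root-3, Q=4:3, R=silver ratio, S=5:3

Ratios: P ≈ 1.729; Q ≈ 1.343; R ≈ 2.396; S ≈ 1.673.
Targets: 5:3 ≈ 1.667; root-3 ≈ 1.732; 4:3 ≈ 1.333; silver ratio ≈ 2.414.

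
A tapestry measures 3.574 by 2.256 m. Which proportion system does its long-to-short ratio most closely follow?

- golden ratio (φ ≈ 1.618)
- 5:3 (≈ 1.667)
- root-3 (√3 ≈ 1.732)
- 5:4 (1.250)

golden ratio

Ratio = 3.574 / 2.256 ≈ 1.584.
Distances: golden ratio 1.618 (Δ 0.034); 5:3 1.667 (Δ 0.083); root-3 1.732 (Δ 0.148); 5:4 1.250 (Δ 0.334).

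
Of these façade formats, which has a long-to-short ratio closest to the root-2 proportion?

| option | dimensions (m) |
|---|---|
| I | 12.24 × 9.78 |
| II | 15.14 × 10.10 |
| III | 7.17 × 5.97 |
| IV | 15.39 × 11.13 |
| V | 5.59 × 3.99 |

V

Target root-2 ≈ 1.414.
I: 1.252 (Δ0.162)  II: 1.499 (Δ0.085)  III: 1.201 (Δ0.213)  IV: 1.383 (Δ0.031)  V: 1.401 (Δ0.013)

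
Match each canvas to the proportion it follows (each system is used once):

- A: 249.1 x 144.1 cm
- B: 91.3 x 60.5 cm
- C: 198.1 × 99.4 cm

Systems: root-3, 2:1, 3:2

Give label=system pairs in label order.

A=root-3, B=3:2, C=2:1

A = 249.1/144.1 ≈ 1.729 → root-3 (1.732)
B = 91.3/60.5 ≈ 1.509 → 3:2 (1.500)
C = 198.1/99.4 ≈ 1.993 → 2:1 (2.000)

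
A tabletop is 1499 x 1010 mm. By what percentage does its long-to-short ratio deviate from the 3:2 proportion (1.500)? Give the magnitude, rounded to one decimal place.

Ratio = 1499 / 1010 ≈ 1.4842.
Ideal 3:2 = 1.5000. |1.4842 − 1.5000| / 1.5000 ≈ 1.05% → 1.1%.

1.1%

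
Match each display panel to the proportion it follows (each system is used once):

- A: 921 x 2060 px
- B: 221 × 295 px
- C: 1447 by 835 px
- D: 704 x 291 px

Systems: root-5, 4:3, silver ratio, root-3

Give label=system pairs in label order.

A=root-5, B=4:3, C=root-3, D=silver ratio

Ratios: A ≈ 2.237; B ≈ 1.335; C ≈ 1.733; D ≈ 2.419.
Targets: root-5 ≈ 2.236; 4:3 ≈ 1.333; silver ratio ≈ 2.414; root-3 ≈ 1.732.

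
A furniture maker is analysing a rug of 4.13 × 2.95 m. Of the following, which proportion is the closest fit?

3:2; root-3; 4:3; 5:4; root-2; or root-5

root-2

Ratio = 4.13 / 2.95 ≈ 1.400.
Distances: 3:2 1.500 (Δ 0.100); root-3 1.732 (Δ 0.332); 4:3 1.333 (Δ 0.067); 5:4 1.250 (Δ 0.150); root-2 1.414 (Δ 0.014); root-5 2.236 (Δ 0.836).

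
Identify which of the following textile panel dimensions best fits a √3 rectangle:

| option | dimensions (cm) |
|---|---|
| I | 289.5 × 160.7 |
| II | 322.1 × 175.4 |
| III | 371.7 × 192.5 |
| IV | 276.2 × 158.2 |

Target root-3 ≈ 1.732.
I: 1.801 (Δ0.069)  II: 1.836 (Δ0.104)  III: 1.931 (Δ0.199)  IV: 1.746 (Δ0.014)

IV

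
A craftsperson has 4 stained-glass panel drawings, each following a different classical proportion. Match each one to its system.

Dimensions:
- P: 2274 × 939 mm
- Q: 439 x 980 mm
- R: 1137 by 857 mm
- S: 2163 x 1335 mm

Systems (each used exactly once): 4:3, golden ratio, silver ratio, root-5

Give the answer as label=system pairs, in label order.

P = 2274/939 ≈ 2.422 → silver ratio (2.414)
Q = 980/439 ≈ 2.232 → root-5 (2.236)
R = 1137/857 ≈ 1.327 → 4:3 (1.333)
S = 2163/1335 ≈ 1.620 → golden ratio (1.618)

P=silver ratio, Q=root-5, R=4:3, S=golden ratio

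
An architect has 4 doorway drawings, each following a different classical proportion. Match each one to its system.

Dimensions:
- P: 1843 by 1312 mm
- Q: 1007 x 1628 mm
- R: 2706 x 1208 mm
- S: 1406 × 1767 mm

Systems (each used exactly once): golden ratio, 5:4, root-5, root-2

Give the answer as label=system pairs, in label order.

P=root-2, Q=golden ratio, R=root-5, S=5:4

Ratios: P ≈ 1.405; Q ≈ 1.617; R ≈ 2.240; S ≈ 1.257.
Targets: golden ratio ≈ 1.618; 5:4 ≈ 1.250; root-5 ≈ 2.236; root-2 ≈ 1.414.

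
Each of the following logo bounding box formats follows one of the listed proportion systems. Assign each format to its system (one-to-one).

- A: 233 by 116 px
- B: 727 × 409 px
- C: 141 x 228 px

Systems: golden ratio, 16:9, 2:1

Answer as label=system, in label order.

A = 233/116 ≈ 2.009 → 2:1 (2.000)
B = 727/409 ≈ 1.778 → 16:9 (1.778)
C = 228/141 ≈ 1.617 → golden ratio (1.618)

A=2:1, B=16:9, C=golden ratio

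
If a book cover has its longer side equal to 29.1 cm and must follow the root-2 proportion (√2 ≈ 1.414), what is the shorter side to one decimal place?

20.6 cm

root-2 ≈ 1.41421.
Shorter side = 29.1 ÷ 1.41421 ≈ 20.577 → 20.6 cm.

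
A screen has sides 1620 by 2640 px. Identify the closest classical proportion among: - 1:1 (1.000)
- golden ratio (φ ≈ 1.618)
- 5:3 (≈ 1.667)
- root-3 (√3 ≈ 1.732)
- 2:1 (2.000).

Ratio = 2640 / 1620 ≈ 1.630.
Distances: 1:1 1.000 (Δ 0.630); golden ratio 1.618 (Δ 0.012); 5:3 1.667 (Δ 0.037); root-3 1.732 (Δ 0.102); 2:1 2.000 (Δ 0.370).

golden ratio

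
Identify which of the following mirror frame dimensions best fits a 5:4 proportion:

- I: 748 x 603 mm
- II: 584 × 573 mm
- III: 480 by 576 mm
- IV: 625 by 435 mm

Ratios (long/short): I ≈ 1.240; II ≈ 1.019; III ≈ 1.200; IV ≈ 1.437.
5:4 ≈ 1.250; option I is nearest (Δ 0.010).

I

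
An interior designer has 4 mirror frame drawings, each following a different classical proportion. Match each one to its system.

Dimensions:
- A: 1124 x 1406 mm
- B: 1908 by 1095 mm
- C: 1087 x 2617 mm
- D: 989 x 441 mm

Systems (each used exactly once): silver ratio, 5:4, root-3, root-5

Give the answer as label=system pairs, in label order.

A=5:4, B=root-3, C=silver ratio, D=root-5

Ratios: A ≈ 1.251; B ≈ 1.742; C ≈ 2.408; D ≈ 2.243.
Targets: silver ratio ≈ 2.414; 5:4 ≈ 1.250; root-3 ≈ 1.732; root-5 ≈ 2.236.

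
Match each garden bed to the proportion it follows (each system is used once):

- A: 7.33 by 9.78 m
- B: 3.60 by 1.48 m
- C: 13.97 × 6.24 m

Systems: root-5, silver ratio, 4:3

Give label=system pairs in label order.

Ratios: A ≈ 1.334; B ≈ 2.432; C ≈ 2.239.
Targets: root-5 ≈ 2.236; silver ratio ≈ 2.414; 4:3 ≈ 1.333.

A=4:3, B=silver ratio, C=root-5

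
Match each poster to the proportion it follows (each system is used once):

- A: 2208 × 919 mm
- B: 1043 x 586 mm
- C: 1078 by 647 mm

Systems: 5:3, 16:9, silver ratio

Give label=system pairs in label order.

A=silver ratio, B=16:9, C=5:3

A = 2208/919 ≈ 2.403 → silver ratio (2.414)
B = 1043/586 ≈ 1.780 → 16:9 (1.778)
C = 1078/647 ≈ 1.666 → 5:3 (1.667)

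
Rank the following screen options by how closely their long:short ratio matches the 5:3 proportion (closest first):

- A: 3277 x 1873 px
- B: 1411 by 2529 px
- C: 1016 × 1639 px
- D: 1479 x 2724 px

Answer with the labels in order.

A: 3277/1873 ≈ 1.750 → |1.750 − 1.667| = 0.083
B: 2529/1411 ≈ 1.792 → |1.792 − 1.667| = 0.125
C: 1639/1016 ≈ 1.613 → |1.613 − 1.667| = 0.054
D: 2724/1479 ≈ 1.842 → |1.842 − 1.667| = 0.175

C, A, B, D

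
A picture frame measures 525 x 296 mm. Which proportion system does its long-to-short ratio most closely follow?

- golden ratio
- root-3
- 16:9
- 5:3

525/296 ≈ 1.774. Nearest candidates are 16:9 (1.778, off by 0.004) and root-3 (1.732, off by 0.042).

16:9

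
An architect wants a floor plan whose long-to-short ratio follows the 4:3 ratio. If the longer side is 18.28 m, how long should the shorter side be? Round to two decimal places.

13.71 m

4:3 ≈ 1.33333.
Shorter side = 18.28 ÷ 1.33333 ≈ 13.7100 → 13.71 m.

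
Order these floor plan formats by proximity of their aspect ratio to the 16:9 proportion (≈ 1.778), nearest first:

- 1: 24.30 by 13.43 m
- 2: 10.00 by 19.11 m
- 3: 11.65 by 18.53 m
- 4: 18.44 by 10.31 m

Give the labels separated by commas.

Ratios: 1 = 24.30 / 13.43 ≈ 1.809; 2 = 19.11 / 10.00 ≈ 1.911; 3 = 18.53 / 11.65 ≈ 1.591; 4 = 18.44 / 10.31 ≈ 1.789.
|Δ from 1.778|: 1 0.031; 2 0.133; 3 0.187; 4 0.011.

4, 1, 2, 3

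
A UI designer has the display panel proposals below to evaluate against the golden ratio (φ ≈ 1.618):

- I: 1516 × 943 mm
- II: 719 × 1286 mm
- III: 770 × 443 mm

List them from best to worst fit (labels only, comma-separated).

Ratios: I = 1516 / 943 ≈ 1.608; II = 1286 / 719 ≈ 1.789; III = 770 / 443 ≈ 1.738.
|Δ from 1.618|: I 0.010; II 0.171; III 0.120.

I, III, II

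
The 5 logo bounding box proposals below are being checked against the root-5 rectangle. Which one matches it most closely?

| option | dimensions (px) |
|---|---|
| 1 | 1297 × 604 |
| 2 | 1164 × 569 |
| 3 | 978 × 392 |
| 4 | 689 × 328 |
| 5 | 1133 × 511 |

5

Target root-5 ≈ 2.236.
1: 2.147 (Δ0.089)  2: 2.046 (Δ0.190)  3: 2.495 (Δ0.259)  4: 2.101 (Δ0.135)  5: 2.217 (Δ0.019)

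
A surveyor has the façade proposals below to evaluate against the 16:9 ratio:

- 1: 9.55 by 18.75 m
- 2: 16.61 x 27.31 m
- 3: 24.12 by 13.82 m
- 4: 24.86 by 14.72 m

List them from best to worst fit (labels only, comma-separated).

1: 18.75/9.55 ≈ 1.963 → |1.963 − 1.778| = 0.185
2: 27.31/16.61 ≈ 1.644 → |1.644 − 1.778| = 0.134
3: 24.12/13.82 ≈ 1.745 → |1.745 − 1.778| = 0.033
4: 24.86/14.72 ≈ 1.689 → |1.689 − 1.778| = 0.089

3, 4, 2, 1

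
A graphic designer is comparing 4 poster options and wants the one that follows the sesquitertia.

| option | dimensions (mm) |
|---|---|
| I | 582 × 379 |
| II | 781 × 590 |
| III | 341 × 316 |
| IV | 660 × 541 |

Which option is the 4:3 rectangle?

Ratios (long/short): I ≈ 1.536; II ≈ 1.324; III ≈ 1.079; IV ≈ 1.220.
4:3 ≈ 1.333; option II is nearest (Δ 0.009).

II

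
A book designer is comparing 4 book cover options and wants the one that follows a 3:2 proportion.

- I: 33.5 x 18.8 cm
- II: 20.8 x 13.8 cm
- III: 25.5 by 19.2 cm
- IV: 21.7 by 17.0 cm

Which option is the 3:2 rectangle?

II

Ratios (long/short): I ≈ 1.782; II ≈ 1.507; III ≈ 1.328; IV ≈ 1.276.
3:2 ≈ 1.500; option II is nearest (Δ 0.007).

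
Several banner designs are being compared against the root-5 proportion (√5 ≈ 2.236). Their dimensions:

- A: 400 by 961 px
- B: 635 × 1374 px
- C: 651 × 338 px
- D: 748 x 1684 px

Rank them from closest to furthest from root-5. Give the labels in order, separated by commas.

A: 961/400 ≈ 2.402 → |2.402 − 2.236| = 0.166
B: 1374/635 ≈ 2.164 → |2.164 − 2.236| = 0.072
C: 651/338 ≈ 1.926 → |1.926 − 2.236| = 0.310
D: 1684/748 ≈ 2.251 → |2.251 − 2.236| = 0.015

D, B, A, C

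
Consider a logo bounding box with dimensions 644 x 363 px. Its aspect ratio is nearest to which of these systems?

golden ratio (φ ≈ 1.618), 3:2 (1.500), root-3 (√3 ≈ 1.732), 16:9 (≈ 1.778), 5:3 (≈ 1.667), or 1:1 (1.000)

644/363 ≈ 1.774. Nearest candidates are 16:9 (1.778, off by 0.004) and root-3 (1.732, off by 0.042).

16:9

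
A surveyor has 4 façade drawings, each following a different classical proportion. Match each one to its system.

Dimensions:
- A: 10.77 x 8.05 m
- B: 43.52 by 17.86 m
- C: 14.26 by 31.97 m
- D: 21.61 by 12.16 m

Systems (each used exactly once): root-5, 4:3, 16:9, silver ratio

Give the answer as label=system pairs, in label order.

A=4:3, B=silver ratio, C=root-5, D=16:9

Ratios: A ≈ 1.338; B ≈ 2.437; C ≈ 2.242; D ≈ 1.777.
Targets: root-5 ≈ 2.236; 4:3 ≈ 1.333; 16:9 ≈ 1.778; silver ratio ≈ 2.414.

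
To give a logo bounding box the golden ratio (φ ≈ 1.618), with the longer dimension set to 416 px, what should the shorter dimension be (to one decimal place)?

257.1 px

golden ratio ≈ 1.61803.
Shorter side = 416 ÷ 1.61803 ≈ 257.103 → 257.1 px.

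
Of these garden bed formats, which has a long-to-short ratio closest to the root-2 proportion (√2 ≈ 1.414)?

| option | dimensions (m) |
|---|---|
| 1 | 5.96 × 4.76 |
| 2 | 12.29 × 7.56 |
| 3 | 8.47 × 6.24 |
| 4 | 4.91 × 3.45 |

Ratios (long/short): 1 ≈ 1.252; 2 ≈ 1.626; 3 ≈ 1.357; 4 ≈ 1.423.
root-2 ≈ 1.414; option 4 is nearest (Δ 0.009).

4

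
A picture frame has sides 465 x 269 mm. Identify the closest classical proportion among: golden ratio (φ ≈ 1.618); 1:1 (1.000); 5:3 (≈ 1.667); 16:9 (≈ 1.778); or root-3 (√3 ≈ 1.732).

Ratio = 465 / 269 ≈ 1.729.
Distances: golden ratio 1.618 (Δ 0.111); 1:1 1.000 (Δ 0.729); 5:3 1.667 (Δ 0.062); 16:9 1.778 (Δ 0.049); root-3 1.732 (Δ 0.003).

root-3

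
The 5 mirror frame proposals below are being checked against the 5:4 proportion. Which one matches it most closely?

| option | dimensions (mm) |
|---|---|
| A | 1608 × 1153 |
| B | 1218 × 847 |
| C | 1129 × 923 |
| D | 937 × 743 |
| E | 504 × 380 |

Ratios (long/short): A ≈ 1.395; B ≈ 1.438; C ≈ 1.223; D ≈ 1.261; E ≈ 1.326.
5:4 ≈ 1.250; option D is nearest (Δ 0.011).

D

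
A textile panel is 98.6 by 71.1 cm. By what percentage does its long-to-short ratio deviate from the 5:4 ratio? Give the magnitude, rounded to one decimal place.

10.9%

Ratio = 98.6 / 71.1 ≈ 1.3868.
Ideal 5:4 = 1.2500. |1.3868 − 1.2500| / 1.2500 ≈ 10.94% → 10.9%.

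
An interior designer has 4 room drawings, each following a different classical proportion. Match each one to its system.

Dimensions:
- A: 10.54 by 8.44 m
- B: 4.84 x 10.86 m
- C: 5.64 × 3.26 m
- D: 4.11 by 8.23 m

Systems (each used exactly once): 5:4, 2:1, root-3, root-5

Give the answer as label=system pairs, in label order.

A = 10.54/8.44 ≈ 1.249 → 5:4 (1.250)
B = 10.86/4.84 ≈ 2.244 → root-5 (2.236)
C = 5.64/3.26 ≈ 1.730 → root-3 (1.732)
D = 8.23/4.11 ≈ 2.002 → 2:1 (2.000)

A=5:4, B=root-5, C=root-3, D=2:1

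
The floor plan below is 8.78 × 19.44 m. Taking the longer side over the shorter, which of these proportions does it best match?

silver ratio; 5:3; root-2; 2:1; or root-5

root-5

19.44/8.78 ≈ 2.214. Nearest candidates are root-5 (2.236, off by 0.022) and silver ratio (2.414, off by 0.200).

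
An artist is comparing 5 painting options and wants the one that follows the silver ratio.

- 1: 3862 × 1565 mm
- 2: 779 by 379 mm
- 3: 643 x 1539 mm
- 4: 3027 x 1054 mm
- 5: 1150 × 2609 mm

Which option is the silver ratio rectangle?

3

Target silver ratio ≈ 2.414.
1: 2.468 (Δ0.054)  2: 2.055 (Δ0.359)  3: 2.393 (Δ0.021)  4: 2.872 (Δ0.458)  5: 2.269 (Δ0.145)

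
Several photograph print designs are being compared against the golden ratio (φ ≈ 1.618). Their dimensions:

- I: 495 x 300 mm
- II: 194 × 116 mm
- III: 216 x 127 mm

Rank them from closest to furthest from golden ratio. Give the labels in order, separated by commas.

I, II, III

Ratios: I = 495 / 300 ≈ 1.650; II = 194 / 116 ≈ 1.672; III = 216 / 127 ≈ 1.701.
|Δ from 1.618|: I 0.032; II 0.054; III 0.083.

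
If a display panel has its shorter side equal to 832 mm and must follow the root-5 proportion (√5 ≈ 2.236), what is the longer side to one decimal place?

root-5 ≈ 2.23607.
Longer side = 832 × 2.23607 ≈ 1860.410 → 1860.4 mm.

1860.4 mm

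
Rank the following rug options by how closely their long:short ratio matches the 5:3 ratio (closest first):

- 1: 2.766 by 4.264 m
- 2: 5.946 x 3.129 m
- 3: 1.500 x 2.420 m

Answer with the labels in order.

3, 1, 2

Ratios: 1 = 4.264 / 2.766 ≈ 1.542; 2 = 5.946 / 3.129 ≈ 1.900; 3 = 2.420 / 1.500 ≈ 1.613.
|Δ from 1.667|: 1 0.125; 2 0.233; 3 0.054.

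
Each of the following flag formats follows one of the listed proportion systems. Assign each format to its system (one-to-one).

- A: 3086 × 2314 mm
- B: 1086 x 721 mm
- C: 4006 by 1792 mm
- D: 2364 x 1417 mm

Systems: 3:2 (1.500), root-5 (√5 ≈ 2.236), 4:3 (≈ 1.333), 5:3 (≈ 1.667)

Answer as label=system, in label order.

A=4:3, B=3:2, C=root-5, D=5:3

Ratios: A ≈ 1.334; B ≈ 1.506; C ≈ 2.235; D ≈ 1.668.
Targets: 3:2 ≈ 1.500; root-5 ≈ 2.236; 4:3 ≈ 1.333; 5:3 ≈ 1.667.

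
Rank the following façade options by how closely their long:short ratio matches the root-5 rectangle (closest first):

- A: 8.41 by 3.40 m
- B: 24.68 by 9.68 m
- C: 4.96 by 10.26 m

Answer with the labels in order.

A: 8.41/3.40 ≈ 2.474 → |2.474 − 2.236| = 0.238
B: 24.68/9.68 ≈ 2.550 → |2.550 − 2.236| = 0.314
C: 10.26/4.96 ≈ 2.069 → |2.069 − 2.236| = 0.167

C, A, B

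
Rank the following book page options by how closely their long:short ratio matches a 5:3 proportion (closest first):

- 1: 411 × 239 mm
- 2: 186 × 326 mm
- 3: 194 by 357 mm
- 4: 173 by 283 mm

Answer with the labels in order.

4, 1, 2, 3

Ratios: 1 = 411 / 239 ≈ 1.720; 2 = 326 / 186 ≈ 1.753; 3 = 357 / 194 ≈ 1.840; 4 = 283 / 173 ≈ 1.636.
|Δ from 1.667|: 1 0.053; 2 0.086; 3 0.173; 4 0.031.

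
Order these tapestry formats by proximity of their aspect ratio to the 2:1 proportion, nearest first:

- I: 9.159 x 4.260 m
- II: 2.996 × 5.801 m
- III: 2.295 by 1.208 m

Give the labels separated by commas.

I: 9.159/4.260 ≈ 2.150 → |2.150 − 2.000| = 0.150
II: 5.801/2.996 ≈ 1.936 → |1.936 − 2.000| = 0.064
III: 2.295/1.208 ≈ 1.900 → |1.900 − 2.000| = 0.100

II, III, I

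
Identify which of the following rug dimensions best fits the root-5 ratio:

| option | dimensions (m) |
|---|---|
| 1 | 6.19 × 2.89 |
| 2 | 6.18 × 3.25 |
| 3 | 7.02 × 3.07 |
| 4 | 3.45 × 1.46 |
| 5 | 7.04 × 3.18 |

5

Ratios (long/short): 1 ≈ 2.142; 2 ≈ 1.902; 3 ≈ 2.287; 4 ≈ 2.363; 5 ≈ 2.214.
root-5 ≈ 2.236; option 5 is nearest (Δ 0.022).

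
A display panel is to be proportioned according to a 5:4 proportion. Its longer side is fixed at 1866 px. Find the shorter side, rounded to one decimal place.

5:4 = 1.25000.
Shorter side = 1866 ÷ 1.25000 ≈ 1492.800 → 1492.8 px.

1492.8 px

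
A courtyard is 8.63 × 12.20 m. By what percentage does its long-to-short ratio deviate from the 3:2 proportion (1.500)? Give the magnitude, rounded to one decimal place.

Ratio = 12.20 / 8.63 ≈ 1.4137.
Ideal 3:2 = 1.5000. |1.4137 − 1.5000| / 1.5000 ≈ 5.75% → 5.8%.

5.8%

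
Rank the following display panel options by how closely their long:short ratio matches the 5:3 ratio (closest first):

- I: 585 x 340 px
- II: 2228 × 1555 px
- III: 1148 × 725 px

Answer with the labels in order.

Ratios: I = 585 / 340 ≈ 1.721; II = 2228 / 1555 ≈ 1.433; III = 1148 / 725 ≈ 1.583.
|Δ from 1.667|: I 0.054; II 0.234; III 0.084.

I, III, II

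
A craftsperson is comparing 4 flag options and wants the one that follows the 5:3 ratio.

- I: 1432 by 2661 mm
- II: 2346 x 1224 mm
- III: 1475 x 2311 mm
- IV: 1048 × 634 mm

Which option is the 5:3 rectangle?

Target 5:3 ≈ 1.667.
I: 1.858 (Δ0.191)  II: 1.917 (Δ0.250)  III: 1.567 (Δ0.100)  IV: 1.653 (Δ0.014)

IV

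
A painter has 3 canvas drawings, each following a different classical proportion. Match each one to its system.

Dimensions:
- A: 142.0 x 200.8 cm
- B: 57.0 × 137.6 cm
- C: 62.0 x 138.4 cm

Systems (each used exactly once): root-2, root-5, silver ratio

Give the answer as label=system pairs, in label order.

A = 200.8/142.0 ≈ 1.414 → root-2 (1.414)
B = 137.6/57.0 ≈ 2.414 → silver ratio (2.414)
C = 138.4/62.0 ≈ 2.232 → root-5 (2.236)

A=root-2, B=silver ratio, C=root-5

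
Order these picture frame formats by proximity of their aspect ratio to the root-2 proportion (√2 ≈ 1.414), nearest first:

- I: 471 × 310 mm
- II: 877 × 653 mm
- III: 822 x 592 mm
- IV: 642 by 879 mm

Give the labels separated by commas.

Ratios: I = 471 / 310 ≈ 1.519; II = 877 / 653 ≈ 1.343; III = 822 / 592 ≈ 1.389; IV = 879 / 642 ≈ 1.369.
|Δ from 1.414|: I 0.105; II 0.071; III 0.025; IV 0.045.

III, IV, II, I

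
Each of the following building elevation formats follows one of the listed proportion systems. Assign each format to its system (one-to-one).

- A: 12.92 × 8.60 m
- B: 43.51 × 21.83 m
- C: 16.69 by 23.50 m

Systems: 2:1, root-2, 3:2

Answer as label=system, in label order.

Ratios: A ≈ 1.502; B ≈ 1.993; C ≈ 1.408.
Targets: 2:1 ≈ 2.000; root-2 ≈ 1.414; 3:2 ≈ 1.500.

A=3:2, B=2:1, C=root-2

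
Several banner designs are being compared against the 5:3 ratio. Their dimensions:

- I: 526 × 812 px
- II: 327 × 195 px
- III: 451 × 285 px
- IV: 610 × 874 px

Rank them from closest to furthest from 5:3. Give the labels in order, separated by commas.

Ratios: I = 812 / 526 ≈ 1.544; II = 327 / 195 ≈ 1.677; III = 451 / 285 ≈ 1.582; IV = 874 / 610 ≈ 1.433.
|Δ from 1.667|: I 0.123; II 0.010; III 0.085; IV 0.234.

II, III, I, IV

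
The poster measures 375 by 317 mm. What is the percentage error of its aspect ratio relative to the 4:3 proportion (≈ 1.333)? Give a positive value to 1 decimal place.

11.3%

Ratio = 375 / 317 ≈ 1.1830.
Ideal 4:3 ≈ 1.3333. |1.1830 − 1.3333| / 1.3333 ≈ 11.27% → 11.3%.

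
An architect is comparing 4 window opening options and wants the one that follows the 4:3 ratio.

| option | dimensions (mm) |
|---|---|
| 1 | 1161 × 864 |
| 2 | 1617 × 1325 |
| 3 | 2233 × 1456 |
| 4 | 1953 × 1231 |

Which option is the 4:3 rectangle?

Ratios (long/short): 1 ≈ 1.344; 2 ≈ 1.220; 3 ≈ 1.534; 4 ≈ 1.587.
4:3 ≈ 1.333; option 1 is nearest (Δ 0.011).

1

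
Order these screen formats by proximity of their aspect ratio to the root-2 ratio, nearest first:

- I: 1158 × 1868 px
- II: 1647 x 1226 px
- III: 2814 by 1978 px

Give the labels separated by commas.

III, II, I

Ratios: I = 1868 / 1158 ≈ 1.613; II = 1647 / 1226 ≈ 1.343; III = 2814 / 1978 ≈ 1.423.
|Δ from 1.414|: I 0.199; II 0.071; III 0.009.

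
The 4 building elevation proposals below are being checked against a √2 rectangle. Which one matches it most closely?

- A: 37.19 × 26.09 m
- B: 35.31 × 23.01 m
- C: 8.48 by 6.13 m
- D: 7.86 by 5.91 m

A

Ratios (long/short): A ≈ 1.425; B ≈ 1.535; C ≈ 1.383; D ≈ 1.330.
root-2 ≈ 1.414; option A is nearest (Δ 0.011).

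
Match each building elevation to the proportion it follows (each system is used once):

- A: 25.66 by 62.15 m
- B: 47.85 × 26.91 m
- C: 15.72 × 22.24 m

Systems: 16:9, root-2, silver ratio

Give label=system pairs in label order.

A=silver ratio, B=16:9, C=root-2

A = 62.15/25.66 ≈ 2.422 → silver ratio (2.414)
B = 47.85/26.91 ≈ 1.778 → 16:9 (1.778)
C = 22.24/15.72 ≈ 1.415 → root-2 (1.414)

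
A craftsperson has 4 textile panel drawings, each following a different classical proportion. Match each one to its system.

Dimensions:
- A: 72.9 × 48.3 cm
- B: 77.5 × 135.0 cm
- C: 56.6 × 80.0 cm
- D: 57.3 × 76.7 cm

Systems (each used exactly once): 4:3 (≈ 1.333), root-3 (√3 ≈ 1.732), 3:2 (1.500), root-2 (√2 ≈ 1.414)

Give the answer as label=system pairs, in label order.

A = 72.9/48.3 ≈ 1.509 → 3:2 (1.500)
B = 135.0/77.5 ≈ 1.742 → root-3 (1.732)
C = 80.0/56.6 ≈ 1.413 → root-2 (1.414)
D = 76.7/57.3 ≈ 1.339 → 4:3 (1.333)

A=3:2, B=root-3, C=root-2, D=4:3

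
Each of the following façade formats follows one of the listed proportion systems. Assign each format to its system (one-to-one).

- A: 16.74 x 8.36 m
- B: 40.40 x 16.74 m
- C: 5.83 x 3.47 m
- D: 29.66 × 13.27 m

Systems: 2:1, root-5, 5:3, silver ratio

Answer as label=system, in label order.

A=2:1, B=silver ratio, C=5:3, D=root-5

A = 16.74/8.36 ≈ 2.002 → 2:1 (2.000)
B = 40.40/16.74 ≈ 2.413 → silver ratio (2.414)
C = 5.83/3.47 ≈ 1.680 → 5:3 (1.667)
D = 29.66/13.27 ≈ 2.235 → root-5 (2.236)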